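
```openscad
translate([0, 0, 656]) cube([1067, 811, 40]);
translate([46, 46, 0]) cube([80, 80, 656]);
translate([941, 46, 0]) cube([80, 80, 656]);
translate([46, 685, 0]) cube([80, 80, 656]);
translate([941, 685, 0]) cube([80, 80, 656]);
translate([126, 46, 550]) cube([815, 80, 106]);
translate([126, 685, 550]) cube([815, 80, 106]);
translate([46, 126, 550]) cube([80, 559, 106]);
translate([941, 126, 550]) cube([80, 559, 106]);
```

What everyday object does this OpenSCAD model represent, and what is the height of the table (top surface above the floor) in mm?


A table. The table height is 696 mm.

A 1067×811×40 slab sits at z = 656 on four 80 mm square posts — a table. The top surface is at 656 + 40 = 696 mm.


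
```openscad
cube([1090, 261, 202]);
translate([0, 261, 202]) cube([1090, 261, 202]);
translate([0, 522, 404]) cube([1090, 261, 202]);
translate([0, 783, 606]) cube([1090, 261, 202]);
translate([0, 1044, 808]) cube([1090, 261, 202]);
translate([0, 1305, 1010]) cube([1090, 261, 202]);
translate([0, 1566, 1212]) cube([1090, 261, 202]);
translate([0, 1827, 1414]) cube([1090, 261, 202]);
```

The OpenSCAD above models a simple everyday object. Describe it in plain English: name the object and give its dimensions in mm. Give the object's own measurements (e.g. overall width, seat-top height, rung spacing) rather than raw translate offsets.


A straight staircase of 8 solid steps. Each step is 1090 mm wide (x), 261 mm deep (y, the going) and 202 mm tall (the rise). The first step rests on the floor; each subsequent step sits one going further in +y and one rise higher in +z, directly behind and above the previous step with no overlap.


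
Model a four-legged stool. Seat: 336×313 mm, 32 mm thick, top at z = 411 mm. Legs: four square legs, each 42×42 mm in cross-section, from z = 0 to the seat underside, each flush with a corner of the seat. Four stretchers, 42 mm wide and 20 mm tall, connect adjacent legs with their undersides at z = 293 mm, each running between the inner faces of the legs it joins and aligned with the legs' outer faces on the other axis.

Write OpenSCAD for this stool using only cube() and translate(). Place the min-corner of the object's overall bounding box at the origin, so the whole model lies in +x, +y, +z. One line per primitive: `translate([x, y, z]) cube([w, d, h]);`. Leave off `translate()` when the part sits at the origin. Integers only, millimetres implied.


// leg_h = 411 - 32 = 379
// stretcher span = 336 - 2*42 = 252
translate([0, 0, 379]) cube([336, 313, 32]);
cube([42, 42, 379]);
translate([294, 0, 0]) cube([42, 42, 379]);
translate([0, 271, 0]) cube([42, 42, 379]);
translate([294, 271, 0]) cube([42, 42, 379]);
translate([42, 0, 293]) cube([252, 42, 20]);
translate([42, 271, 293]) cube([252, 42, 20]);
translate([0, 42, 293]) cube([42, 229, 20]);
translate([294, 42, 293]) cube([42, 229, 20]);


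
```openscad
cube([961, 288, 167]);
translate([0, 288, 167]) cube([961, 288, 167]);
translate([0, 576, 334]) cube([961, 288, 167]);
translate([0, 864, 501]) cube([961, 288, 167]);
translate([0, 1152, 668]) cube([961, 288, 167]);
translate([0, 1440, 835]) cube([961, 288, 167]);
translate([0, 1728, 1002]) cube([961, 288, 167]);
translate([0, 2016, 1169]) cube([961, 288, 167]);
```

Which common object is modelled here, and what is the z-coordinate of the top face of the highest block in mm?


A staircase. The total rise is 1336 mm.

8 identical blocks, each offset up and back from the previous — a staircase. Each step is 167 mm tall and there are 8 of them, so the total rise is 8 × 167 = 1336 mm.


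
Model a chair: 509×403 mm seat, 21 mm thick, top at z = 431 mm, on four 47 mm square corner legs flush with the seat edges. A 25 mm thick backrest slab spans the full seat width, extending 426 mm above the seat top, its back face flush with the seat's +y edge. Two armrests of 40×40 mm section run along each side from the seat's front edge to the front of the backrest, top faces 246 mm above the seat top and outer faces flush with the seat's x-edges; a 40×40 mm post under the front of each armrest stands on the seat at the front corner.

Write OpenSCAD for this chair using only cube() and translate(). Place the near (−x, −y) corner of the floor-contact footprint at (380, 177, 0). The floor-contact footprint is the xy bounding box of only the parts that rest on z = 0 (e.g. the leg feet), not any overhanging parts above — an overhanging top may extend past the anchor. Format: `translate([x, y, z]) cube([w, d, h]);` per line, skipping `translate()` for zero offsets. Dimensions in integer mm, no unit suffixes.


translate([380, 177, 410]) cube([509, 403, 21]);
translate([380, 177, 0]) cube([47, 47, 410]);
translate([842, 177, 0]) cube([47, 47, 410]);
translate([380, 533, 0]) cube([47, 47, 410]);
translate([842, 533, 0]) cube([47, 47, 410]);
translate([380, 555, 431]) cube([509, 25, 426]);
translate([380, 177, 637]) cube([40, 378, 40]);
translate([849, 177, 637]) cube([40, 378, 40]);
translate([380, 177, 431]) cube([40, 40, 206]);
translate([849, 177, 431]) cube([40, 40, 206]);


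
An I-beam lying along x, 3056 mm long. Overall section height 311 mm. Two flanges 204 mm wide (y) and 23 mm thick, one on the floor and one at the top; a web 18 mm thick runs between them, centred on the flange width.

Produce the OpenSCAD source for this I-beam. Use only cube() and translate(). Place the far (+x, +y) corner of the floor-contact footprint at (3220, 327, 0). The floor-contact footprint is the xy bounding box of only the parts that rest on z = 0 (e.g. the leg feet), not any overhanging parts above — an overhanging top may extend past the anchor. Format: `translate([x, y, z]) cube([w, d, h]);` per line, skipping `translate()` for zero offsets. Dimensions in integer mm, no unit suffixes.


translate([164, 123, 0]) cube([3056, 204, 23]);
translate([164, 216, 23]) cube([3056, 18, 265]);
translate([164, 123, 288]) cube([3056, 204, 23]);


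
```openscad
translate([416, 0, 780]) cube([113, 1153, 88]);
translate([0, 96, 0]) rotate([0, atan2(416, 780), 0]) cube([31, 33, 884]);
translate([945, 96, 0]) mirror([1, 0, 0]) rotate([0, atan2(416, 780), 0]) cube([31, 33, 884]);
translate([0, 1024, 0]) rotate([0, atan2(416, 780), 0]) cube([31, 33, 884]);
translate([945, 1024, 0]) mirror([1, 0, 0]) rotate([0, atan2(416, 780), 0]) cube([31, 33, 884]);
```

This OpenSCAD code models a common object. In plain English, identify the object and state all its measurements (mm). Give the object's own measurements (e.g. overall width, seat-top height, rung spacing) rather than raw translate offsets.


A sawhorse. A 113×1153×88 mm beam (x, y, z) sits on two A-frame leg pairs. Each pair is two raked legs of 31×33 mm section (33 mm along y) splaying symmetrically in x. Each leg rises 780 mm vertically over 416 mm of horizontal reach and is 884 mm long along its own axis. Every leg's outer bottom edge rests on the floor and its outer top edge meets a bottom edge of the beam — the left legs (tilting toward +x) meet the beam's −x bottom edge, the right legs (their mirror images, tilting toward −x) meet its +x bottom edge — so the leg tops tuck under the beam, the beam's underside is 780 mm above the floor, and the feet are 945 mm apart outside-to-outside with the beam centred between them. The two leg pairs are set in 96 mm from either end of the beam.


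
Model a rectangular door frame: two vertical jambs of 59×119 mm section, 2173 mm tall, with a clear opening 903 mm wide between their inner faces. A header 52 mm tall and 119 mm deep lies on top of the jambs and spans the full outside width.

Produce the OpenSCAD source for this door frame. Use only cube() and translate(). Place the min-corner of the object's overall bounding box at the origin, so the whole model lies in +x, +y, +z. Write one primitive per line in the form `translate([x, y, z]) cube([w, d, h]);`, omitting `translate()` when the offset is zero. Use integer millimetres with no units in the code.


cube([59, 119, 2173]);
translate([962, 0, 0]) cube([59, 119, 2173]);
translate([0, 0, 2173]) cube([1021, 119, 52]);


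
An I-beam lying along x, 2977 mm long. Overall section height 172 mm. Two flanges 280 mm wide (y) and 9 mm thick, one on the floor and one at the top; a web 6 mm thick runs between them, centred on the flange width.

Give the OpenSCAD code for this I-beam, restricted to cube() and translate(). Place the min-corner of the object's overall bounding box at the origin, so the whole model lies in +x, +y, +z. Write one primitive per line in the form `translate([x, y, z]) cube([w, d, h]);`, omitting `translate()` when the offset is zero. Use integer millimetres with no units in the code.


cube([2977, 280, 9]);
translate([0, 137, 9]) cube([2977, 6, 154]);
translate([0, 0, 163]) cube([2977, 280, 9]);


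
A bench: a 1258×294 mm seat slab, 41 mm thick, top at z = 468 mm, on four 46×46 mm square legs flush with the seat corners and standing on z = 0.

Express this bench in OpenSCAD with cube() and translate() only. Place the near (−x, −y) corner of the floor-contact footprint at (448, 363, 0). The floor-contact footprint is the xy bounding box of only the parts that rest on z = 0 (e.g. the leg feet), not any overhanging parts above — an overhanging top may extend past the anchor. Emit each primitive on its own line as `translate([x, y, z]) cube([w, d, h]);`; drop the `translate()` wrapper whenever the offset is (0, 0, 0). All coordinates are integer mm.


translate([448, 363, 427]) cube([1258, 294, 41]);
translate([448, 363, 0]) cube([46, 46, 427]);
translate([448, 611, 0]) cube([46, 46, 427]);
translate([1660, 363, 0]) cube([46, 46, 427]);
translate([1660, 611, 0]) cube([46, 46, 427]);


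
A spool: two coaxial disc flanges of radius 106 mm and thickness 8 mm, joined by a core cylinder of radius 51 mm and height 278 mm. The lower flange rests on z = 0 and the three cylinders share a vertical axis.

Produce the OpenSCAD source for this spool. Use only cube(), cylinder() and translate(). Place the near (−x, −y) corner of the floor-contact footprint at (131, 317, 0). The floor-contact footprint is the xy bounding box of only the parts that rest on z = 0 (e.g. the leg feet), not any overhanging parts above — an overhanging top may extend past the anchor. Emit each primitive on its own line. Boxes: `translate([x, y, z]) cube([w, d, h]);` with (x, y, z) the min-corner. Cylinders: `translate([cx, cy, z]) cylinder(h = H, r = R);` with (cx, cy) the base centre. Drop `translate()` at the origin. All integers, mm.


translate([237, 423, 0]) cylinder(h = 8, r = 106);
translate([237, 423, 8]) cylinder(h = 278, r = 51);
translate([237, 423, 286]) cylinder(h = 8, r = 106);


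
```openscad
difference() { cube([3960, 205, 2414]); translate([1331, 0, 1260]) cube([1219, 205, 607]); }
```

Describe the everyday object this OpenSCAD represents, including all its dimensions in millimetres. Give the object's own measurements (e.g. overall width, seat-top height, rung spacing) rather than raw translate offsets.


A wall 3960 mm long (x), 205 mm thick (y), 2414 mm tall, with a rectangular window opening cut through it. The opening is 1219 mm wide and 607 mm tall; its sill is at z = 1260 mm and its near (−x) edge is 1331 mm from the wall's −x end. The opening passes through the full wall thickness.


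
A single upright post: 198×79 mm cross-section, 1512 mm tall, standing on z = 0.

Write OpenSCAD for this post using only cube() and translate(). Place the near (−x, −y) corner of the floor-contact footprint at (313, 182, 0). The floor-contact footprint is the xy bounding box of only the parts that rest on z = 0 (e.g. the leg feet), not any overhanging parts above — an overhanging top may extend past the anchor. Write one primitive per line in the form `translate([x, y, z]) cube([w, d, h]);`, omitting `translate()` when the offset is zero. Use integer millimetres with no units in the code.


translate([313, 182, 0]) cube([198, 79, 1512]);


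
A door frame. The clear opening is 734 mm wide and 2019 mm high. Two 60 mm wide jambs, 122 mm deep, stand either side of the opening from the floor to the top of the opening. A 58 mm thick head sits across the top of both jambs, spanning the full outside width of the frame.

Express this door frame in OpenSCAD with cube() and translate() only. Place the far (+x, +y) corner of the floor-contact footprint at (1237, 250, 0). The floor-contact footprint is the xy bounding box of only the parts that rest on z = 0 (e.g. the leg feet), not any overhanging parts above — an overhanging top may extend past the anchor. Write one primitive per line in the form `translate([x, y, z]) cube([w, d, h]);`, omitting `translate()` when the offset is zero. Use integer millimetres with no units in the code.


translate([383, 128, 0]) cube([60, 122, 2019]);
translate([1177, 128, 0]) cube([60, 122, 2019]);
translate([383, 128, 2019]) cube([854, 122, 58]);


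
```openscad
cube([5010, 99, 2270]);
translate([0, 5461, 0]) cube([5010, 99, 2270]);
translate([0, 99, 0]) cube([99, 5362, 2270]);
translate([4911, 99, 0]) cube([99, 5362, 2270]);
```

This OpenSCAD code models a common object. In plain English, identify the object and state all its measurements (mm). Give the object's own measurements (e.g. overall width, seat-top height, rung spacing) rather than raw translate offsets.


The wall frame of a small rectangular building: four walls, each 2270 mm tall and 99 mm thick, enclosing a footprint 5010 mm (x) by 5560 mm (y) outside-to-outside, with no floor or roof. The front and back walls (the −y and +y sides) span the full width; the two side walls fit between them.


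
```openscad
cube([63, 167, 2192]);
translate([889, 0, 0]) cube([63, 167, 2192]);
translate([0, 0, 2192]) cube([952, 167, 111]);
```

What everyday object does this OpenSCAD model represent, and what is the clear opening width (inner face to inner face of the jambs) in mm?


A door frame. The clear opening width is 826 mm.

Two 2192 mm tall posts with a header on top — a door frame. The left jamb is 63 mm wide at x = 0; the right jamb starts at x = 889. The clear opening is 889 − 63 = 826 mm.


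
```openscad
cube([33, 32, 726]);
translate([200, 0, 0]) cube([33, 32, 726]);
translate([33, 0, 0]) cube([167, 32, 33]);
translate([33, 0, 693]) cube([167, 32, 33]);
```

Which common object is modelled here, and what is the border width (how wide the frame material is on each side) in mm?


A picture frame. The border width is 33 mm.

Four thin pieces enclosing a rectangular opening — a picture frame. The two full-height stiles are 726 mm tall; the top rail sits at z = 693 and is 33 mm tall, so the border above the opening is 726 − 693 = 33 mm, matching the stile x-width.


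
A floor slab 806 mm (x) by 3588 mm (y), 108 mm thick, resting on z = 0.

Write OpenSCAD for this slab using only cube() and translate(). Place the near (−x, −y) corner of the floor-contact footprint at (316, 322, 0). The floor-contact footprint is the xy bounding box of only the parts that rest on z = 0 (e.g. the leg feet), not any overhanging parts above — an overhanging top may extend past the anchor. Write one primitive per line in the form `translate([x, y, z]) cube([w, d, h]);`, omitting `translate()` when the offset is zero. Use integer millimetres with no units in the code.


translate([316, 322, 0]) cube([806, 3588, 108]);


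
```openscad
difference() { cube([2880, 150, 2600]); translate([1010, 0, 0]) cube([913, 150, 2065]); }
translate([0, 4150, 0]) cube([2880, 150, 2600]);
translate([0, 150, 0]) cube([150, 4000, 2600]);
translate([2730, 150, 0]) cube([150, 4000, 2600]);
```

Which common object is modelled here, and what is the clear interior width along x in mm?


A single room. The interior width is 2580 mm.

Four walls enclosing a rectangle with a door in the front wall — a room. Outside width 2880 minus two 150 mm walls gives 2580 mm.


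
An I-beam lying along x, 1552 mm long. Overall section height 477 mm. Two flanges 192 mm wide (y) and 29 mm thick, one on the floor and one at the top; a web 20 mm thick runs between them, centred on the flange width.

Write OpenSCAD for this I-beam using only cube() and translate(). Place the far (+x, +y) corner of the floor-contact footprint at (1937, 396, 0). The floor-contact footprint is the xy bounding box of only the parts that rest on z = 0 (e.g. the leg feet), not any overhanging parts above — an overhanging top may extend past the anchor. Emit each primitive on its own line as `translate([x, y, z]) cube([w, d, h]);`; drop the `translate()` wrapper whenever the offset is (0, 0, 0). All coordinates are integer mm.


translate([385, 204, 0]) cube([1552, 192, 29]);
translate([385, 290, 29]) cube([1552, 20, 419]);
translate([385, 204, 448]) cube([1552, 192, 29]);


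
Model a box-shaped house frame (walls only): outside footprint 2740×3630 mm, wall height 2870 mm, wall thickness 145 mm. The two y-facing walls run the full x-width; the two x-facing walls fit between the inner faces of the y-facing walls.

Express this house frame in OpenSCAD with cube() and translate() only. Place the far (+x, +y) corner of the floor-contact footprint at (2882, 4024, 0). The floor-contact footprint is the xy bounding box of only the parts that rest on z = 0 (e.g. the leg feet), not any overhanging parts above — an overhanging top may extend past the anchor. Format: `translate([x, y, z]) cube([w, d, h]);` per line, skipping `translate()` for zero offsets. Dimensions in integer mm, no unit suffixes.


translate([142, 394, 0]) cube([2740, 145, 2870]);
translate([142, 3879, 0]) cube([2740, 145, 2870]);
translate([142, 539, 0]) cube([145, 3340, 2870]);
translate([2737, 539, 0]) cube([145, 3340, 2870]);


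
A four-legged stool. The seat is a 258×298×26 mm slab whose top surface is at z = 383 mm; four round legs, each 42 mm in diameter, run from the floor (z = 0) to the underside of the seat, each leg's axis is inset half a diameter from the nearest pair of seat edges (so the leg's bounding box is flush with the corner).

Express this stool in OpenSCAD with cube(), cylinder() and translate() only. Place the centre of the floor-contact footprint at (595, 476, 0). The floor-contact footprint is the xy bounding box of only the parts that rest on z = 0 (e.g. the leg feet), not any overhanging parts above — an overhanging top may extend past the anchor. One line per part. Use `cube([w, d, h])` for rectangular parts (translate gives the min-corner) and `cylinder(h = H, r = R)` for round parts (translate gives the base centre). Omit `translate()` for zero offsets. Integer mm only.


translate([466, 327, 357]) cube([258, 298, 26]);
translate([487, 348, 0]) cylinder(h = 357, r = 21);
translate([703, 348, 0]) cylinder(h = 357, r = 21);
translate([487, 604, 0]) cylinder(h = 357, r = 21);
translate([703, 604, 0]) cylinder(h = 357, r = 21);


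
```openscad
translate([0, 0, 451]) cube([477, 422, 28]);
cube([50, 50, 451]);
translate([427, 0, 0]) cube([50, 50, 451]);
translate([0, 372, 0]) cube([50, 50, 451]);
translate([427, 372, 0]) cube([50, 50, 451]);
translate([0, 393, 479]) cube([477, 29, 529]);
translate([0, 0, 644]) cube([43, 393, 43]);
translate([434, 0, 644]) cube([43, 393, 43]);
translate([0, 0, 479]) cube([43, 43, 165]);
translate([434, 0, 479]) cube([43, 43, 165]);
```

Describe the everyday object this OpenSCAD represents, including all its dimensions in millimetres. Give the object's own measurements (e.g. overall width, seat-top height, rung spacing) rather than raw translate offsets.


A chair. The seat is a 477×422×28 mm slab with its top at z = 479 mm, on four 50×50 mm corner legs (flush with the seat edges, standing on z = 0). A flat backrest 29 mm thick, 529 mm tall, spans the full seat width and rises from the seat top along its +y edge, rear face flush with the rear of the seat. Two armrests of 43×43 mm section run along each side from the seat's front edge to the front of the backrest, top faces 208 mm above the seat top and outer faces flush with the seat's x-edges; a 43×43 mm post under the front of each armrest stands on the seat at the front corner.


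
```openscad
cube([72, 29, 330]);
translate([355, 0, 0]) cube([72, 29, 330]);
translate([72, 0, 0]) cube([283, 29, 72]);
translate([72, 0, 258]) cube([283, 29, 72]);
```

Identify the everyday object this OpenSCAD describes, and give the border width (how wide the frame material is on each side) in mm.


A picture frame. The border width is 72 mm.

Four thin pieces enclosing a rectangular opening — a picture frame. The two full-height stiles are 330 mm tall; the top rail sits at z = 258 and is 72 mm tall, so the border above the opening is 330 − 258 = 72 mm, matching the stile x-width.


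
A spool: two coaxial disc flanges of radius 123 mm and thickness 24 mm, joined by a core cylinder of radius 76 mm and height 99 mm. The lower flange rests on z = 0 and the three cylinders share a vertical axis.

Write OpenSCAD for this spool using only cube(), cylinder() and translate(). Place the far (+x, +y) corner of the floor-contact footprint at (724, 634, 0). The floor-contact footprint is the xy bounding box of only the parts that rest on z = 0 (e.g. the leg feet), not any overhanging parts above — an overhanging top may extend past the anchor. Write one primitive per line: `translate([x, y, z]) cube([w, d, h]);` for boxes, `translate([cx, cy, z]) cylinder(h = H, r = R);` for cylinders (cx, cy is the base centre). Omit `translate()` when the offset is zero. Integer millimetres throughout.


translate([601, 511, 0]) cylinder(h = 24, r = 123);
translate([601, 511, 24]) cylinder(h = 99, r = 76);
translate([601, 511, 123]) cylinder(h = 24, r = 123);


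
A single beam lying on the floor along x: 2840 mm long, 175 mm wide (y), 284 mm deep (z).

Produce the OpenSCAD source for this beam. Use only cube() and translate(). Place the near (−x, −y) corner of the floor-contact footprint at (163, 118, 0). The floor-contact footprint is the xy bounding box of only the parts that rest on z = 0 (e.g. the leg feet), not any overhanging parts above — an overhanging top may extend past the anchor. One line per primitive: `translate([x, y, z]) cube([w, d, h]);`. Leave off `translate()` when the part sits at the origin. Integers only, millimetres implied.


translate([163, 118, 0]) cube([2840, 175, 284]);


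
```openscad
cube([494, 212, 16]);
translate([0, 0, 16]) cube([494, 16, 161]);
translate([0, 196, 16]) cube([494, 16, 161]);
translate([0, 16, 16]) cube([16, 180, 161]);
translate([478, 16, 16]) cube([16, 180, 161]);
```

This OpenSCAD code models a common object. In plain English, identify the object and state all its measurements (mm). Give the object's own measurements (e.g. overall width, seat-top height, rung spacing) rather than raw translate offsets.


An open-topped rectangular box: outside dimensions 494×212×177 mm, with a uniform wall and base thickness of 16 mm. The base is a full 494×212 slab on the floor; four walls sit on top of the base. The front and back walls (the −y and +y sides) span the full width; the two side walls fit between them.


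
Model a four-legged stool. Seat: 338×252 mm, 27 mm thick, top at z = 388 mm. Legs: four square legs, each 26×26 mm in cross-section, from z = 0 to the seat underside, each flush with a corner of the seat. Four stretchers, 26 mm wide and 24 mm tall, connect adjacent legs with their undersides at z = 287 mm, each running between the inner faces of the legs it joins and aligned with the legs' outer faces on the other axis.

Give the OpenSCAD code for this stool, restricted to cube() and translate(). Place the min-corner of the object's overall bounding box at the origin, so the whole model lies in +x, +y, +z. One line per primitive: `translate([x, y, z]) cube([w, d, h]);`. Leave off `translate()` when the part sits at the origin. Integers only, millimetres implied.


translate([0, 0, 361]) cube([338, 252, 27]);
cube([26, 26, 361]);
translate([312, 0, 0]) cube([26, 26, 361]);
translate([0, 226, 0]) cube([26, 26, 361]);
translate([312, 226, 0]) cube([26, 26, 361]);
translate([26, 0, 287]) cube([286, 26, 24]);
translate([26, 226, 287]) cube([286, 26, 24]);
translate([0, 26, 287]) cube([26, 200, 24]);
translate([312, 26, 287]) cube([26, 200, 24]);


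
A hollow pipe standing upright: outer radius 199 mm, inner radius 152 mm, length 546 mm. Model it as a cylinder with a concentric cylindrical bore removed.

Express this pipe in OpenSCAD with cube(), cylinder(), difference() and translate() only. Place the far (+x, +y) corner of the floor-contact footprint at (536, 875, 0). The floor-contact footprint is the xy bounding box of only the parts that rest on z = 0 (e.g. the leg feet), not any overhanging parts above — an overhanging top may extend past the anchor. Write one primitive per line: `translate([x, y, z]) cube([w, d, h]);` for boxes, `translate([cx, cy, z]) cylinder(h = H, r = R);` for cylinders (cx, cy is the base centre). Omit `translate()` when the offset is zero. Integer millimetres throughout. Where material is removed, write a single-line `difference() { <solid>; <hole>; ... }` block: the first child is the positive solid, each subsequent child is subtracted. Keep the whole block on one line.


difference() { translate([337, 676, 0]) cylinder(h = 546, r = 199); translate([337, 676, 0]) cylinder(h = 546, r = 152); }


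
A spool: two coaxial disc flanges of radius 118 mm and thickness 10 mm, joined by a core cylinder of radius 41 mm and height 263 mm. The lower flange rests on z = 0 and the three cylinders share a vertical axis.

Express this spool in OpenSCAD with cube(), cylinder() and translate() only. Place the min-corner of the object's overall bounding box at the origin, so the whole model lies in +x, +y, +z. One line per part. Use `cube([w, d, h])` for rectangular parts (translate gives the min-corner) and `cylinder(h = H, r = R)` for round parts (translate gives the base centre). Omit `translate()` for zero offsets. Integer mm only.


translate([118, 118, 0]) cylinder(h = 10, r = 118);
translate([118, 118, 10]) cylinder(h = 263, r = 41);
translate([118, 118, 273]) cylinder(h = 10, r = 118);


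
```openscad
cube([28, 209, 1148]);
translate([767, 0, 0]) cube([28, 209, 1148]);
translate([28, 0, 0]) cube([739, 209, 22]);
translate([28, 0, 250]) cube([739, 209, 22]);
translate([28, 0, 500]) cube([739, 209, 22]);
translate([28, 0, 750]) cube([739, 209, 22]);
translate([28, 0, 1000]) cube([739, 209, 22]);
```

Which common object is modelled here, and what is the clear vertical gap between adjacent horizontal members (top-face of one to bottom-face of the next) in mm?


A bookshelf. The clear shelf gap is 228 mm.

Two tall side panels with 5 horizontal boards between them — a bookshelf. The first two shelf undersides are at z = 0 and z = 250; with shelf thickness 22, the clear gap is 250 − 0 − 22 = 228 mm.


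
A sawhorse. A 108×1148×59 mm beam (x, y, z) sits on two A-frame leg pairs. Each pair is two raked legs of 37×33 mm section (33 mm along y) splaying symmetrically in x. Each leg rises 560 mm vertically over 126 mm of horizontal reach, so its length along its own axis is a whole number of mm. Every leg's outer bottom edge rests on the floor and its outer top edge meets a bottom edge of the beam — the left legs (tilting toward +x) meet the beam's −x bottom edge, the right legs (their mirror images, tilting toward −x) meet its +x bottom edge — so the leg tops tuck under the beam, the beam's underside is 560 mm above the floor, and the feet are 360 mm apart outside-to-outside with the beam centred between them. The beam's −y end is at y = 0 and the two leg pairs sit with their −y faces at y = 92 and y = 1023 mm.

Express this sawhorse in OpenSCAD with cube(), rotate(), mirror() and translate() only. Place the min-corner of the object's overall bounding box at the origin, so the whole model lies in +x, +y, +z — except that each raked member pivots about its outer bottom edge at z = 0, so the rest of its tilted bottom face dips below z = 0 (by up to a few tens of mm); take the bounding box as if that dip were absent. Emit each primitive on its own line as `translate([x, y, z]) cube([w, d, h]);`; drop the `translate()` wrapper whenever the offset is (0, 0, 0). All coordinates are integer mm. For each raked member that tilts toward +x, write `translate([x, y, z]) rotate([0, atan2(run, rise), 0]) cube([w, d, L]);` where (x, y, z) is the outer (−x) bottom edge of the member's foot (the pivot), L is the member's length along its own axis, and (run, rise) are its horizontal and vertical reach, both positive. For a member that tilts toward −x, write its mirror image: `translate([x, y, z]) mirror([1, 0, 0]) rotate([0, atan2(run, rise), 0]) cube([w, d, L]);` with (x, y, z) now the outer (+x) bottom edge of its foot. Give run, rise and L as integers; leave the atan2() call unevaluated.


translate([126, 0, 560]) cube([108, 1148, 59]);
translate([0, 92, 0]) rotate([0, atan2(126, 560), 0]) cube([37, 33, 574]);
translate([360, 92, 0]) mirror([1, 0, 0]) rotate([0, atan2(126, 560), 0]) cube([37, 33, 574]);
translate([0, 1023, 0]) rotate([0, atan2(126, 560), 0]) cube([37, 33, 574]);
translate([360, 1023, 0]) mirror([1, 0, 0]) rotate([0, atan2(126, 560), 0]) cube([37, 33, 574]);


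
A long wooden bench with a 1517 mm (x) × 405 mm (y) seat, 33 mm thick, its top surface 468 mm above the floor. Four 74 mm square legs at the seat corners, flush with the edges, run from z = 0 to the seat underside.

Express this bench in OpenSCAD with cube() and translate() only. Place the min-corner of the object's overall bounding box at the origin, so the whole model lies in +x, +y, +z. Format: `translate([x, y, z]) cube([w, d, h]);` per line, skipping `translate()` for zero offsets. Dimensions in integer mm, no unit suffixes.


// leg_h = 468 − 33 = 435
translate([0, 0, 435]) cube([1517, 405, 33]);
cube([74, 74, 435]);
translate([0, 331, 0]) cube([74, 74, 435]);
translate([1443, 0, 0]) cube([74, 74, 435]);
translate([1443, 331, 0]) cube([74, 74, 435]);


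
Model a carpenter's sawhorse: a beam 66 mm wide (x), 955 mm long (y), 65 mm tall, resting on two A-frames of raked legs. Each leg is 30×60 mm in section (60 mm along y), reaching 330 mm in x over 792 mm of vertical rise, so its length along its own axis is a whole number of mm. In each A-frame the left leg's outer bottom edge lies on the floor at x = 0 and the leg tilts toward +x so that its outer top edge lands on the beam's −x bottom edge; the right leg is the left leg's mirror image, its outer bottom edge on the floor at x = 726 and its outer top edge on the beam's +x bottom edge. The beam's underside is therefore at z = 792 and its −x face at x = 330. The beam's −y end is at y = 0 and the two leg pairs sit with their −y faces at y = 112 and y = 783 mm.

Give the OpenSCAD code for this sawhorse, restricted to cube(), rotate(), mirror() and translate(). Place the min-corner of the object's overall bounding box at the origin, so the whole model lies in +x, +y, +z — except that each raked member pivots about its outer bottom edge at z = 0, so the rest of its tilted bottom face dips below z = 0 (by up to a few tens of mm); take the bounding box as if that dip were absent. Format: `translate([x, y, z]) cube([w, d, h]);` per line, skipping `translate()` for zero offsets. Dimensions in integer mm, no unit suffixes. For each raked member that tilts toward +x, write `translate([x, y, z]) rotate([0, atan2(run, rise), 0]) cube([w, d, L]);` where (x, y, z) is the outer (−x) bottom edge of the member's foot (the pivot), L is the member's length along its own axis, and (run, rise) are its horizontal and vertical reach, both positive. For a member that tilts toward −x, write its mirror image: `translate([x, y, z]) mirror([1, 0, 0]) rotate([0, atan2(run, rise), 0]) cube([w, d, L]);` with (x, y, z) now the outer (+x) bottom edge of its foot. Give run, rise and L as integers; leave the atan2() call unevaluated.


translate([330, 0, 792]) cube([66, 955, 65]);
translate([0, 112, 0]) rotate([0, atan2(330, 792), 0]) cube([30, 60, 858]);
translate([726, 112, 0]) mirror([1, 0, 0]) rotate([0, atan2(330, 792), 0]) cube([30, 60, 858]);
translate([0, 783, 0]) rotate([0, atan2(330, 792), 0]) cube([30, 60, 858]);
translate([726, 783, 0]) mirror([1, 0, 0]) rotate([0, atan2(330, 792), 0]) cube([30, 60, 858]);


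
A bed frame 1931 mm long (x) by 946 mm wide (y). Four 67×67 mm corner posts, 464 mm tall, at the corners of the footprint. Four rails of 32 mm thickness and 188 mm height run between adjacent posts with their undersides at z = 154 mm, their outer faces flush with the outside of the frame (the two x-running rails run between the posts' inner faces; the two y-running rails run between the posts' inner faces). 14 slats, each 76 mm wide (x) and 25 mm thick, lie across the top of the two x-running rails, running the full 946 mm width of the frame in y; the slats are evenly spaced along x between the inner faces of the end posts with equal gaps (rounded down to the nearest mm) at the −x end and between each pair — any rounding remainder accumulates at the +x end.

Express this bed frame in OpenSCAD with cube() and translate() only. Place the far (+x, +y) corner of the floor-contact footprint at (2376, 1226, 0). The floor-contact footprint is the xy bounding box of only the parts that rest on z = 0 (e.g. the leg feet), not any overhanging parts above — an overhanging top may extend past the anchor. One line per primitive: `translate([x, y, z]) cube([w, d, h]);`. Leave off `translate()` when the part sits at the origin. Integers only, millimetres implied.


// slat z = rail_z + rail_h = 154 + 188 = 342
// slat gap = ⌊(1797 − 14·76) / 15⌋ = 48
translate([445, 280, 0]) cube([67, 67, 464]);
translate([445, 1159, 0]) cube([67, 67, 464]);
translate([2309, 280, 0]) cube([67, 67, 464]);
translate([2309, 1159, 0]) cube([67, 67, 464]);
translate([512, 280, 154]) cube([1797, 32, 188]);
translate([512, 1194, 154]) cube([1797, 32, 188]);
translate([445, 347, 154]) cube([32, 812, 188]);
translate([2344, 347, 154]) cube([32, 812, 188]);
translate([560, 280, 342]) cube([76, 946, 25]);
translate([684, 280, 342]) cube([76, 946, 25]);
translate([808, 280, 342]) cube([76, 946, 25]);
translate([932, 280, 342]) cube([76, 946, 25]);
translate([1056, 280, 342]) cube([76, 946, 25]);
translate([1180, 280, 342]) cube([76, 946, 25]);
translate([1304, 280, 342]) cube([76, 946, 25]);
translate([1428, 280, 342]) cube([76, 946, 25]);
translate([1552, 280, 342]) cube([76, 946, 25]);
translate([1676, 280, 342]) cube([76, 946, 25]);
translate([1800, 280, 342]) cube([76, 946, 25]);
translate([1924, 280, 342]) cube([76, 946, 25]);
translate([2048, 280, 342]) cube([76, 946, 25]);
translate([2172, 280, 342]) cube([76, 946, 25]);


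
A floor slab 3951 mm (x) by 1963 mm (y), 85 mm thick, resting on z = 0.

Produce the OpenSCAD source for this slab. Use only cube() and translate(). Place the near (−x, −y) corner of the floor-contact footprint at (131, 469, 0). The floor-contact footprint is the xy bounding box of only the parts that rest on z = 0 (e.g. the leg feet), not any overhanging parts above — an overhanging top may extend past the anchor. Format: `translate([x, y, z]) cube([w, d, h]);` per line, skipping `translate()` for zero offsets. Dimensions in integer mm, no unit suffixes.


translate([131, 469, 0]) cube([3951, 1963, 85]);


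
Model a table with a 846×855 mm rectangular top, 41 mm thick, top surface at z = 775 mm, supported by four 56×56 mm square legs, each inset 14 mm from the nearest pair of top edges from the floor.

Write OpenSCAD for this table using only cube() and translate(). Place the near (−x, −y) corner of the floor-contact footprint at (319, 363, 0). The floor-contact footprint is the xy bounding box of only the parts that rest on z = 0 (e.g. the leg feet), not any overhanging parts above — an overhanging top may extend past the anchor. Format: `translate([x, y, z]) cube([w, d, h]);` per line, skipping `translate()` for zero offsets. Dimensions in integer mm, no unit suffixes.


translate([305, 349, 734]) cube([846, 855, 41]);
translate([319, 363, 0]) cube([56, 56, 734]);
translate([1081, 363, 0]) cube([56, 56, 734]);
translate([319, 1134, 0]) cube([56, 56, 734]);
translate([1081, 1134, 0]) cube([56, 56, 734]);


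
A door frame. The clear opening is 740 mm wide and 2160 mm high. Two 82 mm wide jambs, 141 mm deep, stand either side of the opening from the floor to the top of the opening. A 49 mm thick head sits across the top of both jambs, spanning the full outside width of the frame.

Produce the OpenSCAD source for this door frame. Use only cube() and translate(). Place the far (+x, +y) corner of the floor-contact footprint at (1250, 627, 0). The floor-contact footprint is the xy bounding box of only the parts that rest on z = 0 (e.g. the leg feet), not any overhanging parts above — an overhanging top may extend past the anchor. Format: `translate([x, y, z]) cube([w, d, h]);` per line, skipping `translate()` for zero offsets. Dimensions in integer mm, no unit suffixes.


translate([346, 486, 0]) cube([82, 141, 2160]);
translate([1168, 486, 0]) cube([82, 141, 2160]);
translate([346, 486, 2160]) cube([904, 141, 49]);


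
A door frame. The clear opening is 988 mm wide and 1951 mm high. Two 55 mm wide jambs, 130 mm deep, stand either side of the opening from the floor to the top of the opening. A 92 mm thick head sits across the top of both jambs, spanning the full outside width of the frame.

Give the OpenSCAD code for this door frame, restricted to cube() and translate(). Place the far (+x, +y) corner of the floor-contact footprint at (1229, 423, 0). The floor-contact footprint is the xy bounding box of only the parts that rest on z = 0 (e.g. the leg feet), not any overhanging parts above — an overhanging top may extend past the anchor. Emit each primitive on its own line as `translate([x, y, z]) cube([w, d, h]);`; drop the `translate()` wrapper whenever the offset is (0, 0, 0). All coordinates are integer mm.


translate([131, 293, 0]) cube([55, 130, 1951]);
translate([1174, 293, 0]) cube([55, 130, 1951]);
translate([131, 293, 1951]) cube([1098, 130, 92]);


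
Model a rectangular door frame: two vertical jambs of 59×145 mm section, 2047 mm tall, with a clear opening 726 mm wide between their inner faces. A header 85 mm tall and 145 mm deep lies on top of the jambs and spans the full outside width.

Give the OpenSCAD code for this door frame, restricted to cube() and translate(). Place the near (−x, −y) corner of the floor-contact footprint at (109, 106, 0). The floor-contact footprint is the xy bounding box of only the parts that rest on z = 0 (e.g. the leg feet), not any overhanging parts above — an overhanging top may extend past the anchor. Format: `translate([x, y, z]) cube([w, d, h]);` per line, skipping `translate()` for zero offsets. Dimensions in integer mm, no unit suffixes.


translate([109, 106, 0]) cube([59, 145, 2047]);
translate([894, 106, 0]) cube([59, 145, 2047]);
translate([109, 106, 2047]) cube([844, 145, 85]);


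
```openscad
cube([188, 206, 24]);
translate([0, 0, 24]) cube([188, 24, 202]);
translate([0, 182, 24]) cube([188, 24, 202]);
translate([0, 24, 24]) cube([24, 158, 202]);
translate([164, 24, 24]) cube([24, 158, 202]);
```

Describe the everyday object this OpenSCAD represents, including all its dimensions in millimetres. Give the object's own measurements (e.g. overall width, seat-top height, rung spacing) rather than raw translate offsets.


An open-topped rectangular box: outside dimensions 188×206×226 mm, with a uniform wall and base thickness of 24 mm. The base is a full 188×206 slab on the floor; four walls sit on top of the base. The front and back walls (the −y and +y sides) span the full width; the two side walls fit between them.


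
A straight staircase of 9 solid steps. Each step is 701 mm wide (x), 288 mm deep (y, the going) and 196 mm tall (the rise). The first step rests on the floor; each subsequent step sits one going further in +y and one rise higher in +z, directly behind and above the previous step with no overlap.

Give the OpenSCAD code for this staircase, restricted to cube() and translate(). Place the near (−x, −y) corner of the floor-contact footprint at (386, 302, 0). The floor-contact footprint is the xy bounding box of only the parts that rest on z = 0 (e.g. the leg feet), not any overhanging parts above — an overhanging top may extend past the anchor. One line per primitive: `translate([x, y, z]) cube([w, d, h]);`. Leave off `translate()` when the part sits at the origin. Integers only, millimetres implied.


translate([386, 302, 0]) cube([701, 288, 196]);
translate([386, 590, 196]) cube([701, 288, 196]);
translate([386, 878, 392]) cube([701, 288, 196]);
translate([386, 1166, 588]) cube([701, 288, 196]);
translate([386, 1454, 784]) cube([701, 288, 196]);
translate([386, 1742, 980]) cube([701, 288, 196]);
translate([386, 2030, 1176]) cube([701, 288, 196]);
translate([386, 2318, 1372]) cube([701, 288, 196]);
translate([386, 2606, 1568]) cube([701, 288, 196]);
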